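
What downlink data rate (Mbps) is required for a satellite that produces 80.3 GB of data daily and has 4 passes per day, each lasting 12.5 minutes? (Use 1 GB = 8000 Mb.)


total contact time = 4 * 12.5 * 60 = 3000.0000 s
data = 80.3 GB = 642400.0000 Mb
rate = 642400.0000 / 3000.0000 = 214.1333 Mbps

214.1333 Mbps


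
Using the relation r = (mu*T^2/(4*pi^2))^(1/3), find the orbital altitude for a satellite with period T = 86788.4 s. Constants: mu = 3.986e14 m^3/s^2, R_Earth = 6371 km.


T = 86788.4 s
r = (mu*T^2/(4*pi^2))^(1/3) = (3.986e14 * 86788.4^2 / (4*pi^2))^(1/3)
r = 4.2367578e+07 m = 42367.5783 km
alt = r - R_E = 42367.5783 - 6371 = 35996.5783 km

35996.5783 km


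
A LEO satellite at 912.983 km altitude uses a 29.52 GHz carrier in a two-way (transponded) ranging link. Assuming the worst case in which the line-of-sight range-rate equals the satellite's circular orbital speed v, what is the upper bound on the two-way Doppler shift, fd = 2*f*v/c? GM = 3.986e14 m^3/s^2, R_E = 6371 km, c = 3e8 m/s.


r = 7.283983e+06 m
v = sqrt(mu/r) = 7397.4866 m/s (worst-case radial velocity)
f = 29.52 GHz = 2.952e+10 Hz
fd = 2*f*v/c = 2*2.952e+10*7397.4866/3.0e+08
fd = 1.4558254e+06 Hz

1.4558e+06 Hz


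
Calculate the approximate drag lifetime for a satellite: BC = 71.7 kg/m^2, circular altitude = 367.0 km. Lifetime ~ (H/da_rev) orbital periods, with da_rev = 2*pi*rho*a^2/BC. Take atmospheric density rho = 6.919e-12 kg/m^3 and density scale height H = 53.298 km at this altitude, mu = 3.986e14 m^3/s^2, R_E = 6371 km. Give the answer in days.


a = R_E + alt = 6738.0000 km = 6.738e+06 m
da_rev = 2*pi*rho*a^2/BC = 2*pi*6.919e-12*(6.738e+06)^2/71.7 = 27.527455 m per revolution
N = H/da_rev = 53298.0000 m / 27.527455 m = 1936.1761 revolutions
P = 2*pi*sqrt(a^3/mu) = 5504.3714 s
lifetime = N*P = 1936.1761 * 5504.3714 = 1.0657432e+07 s = 123.3499 days

123.3499 days


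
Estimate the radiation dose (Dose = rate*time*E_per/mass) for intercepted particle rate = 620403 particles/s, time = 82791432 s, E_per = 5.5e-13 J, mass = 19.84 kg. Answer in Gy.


Total energy deposited = rate * time * E_per
  = 620403 * 82791432 * 5.5e-13 = 28.2502 J
Dose = E_total / mass = 28.2502 / 19.84
Dose = 1.4239 Gy

1.4239 Gy


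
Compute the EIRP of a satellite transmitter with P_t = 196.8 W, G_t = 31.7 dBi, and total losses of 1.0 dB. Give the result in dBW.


Pt = 196.8 W = 22.9403 dBW
EIRP = Pt_dBW + Gt - losses = 22.9403 + 31.7 - 1.0 = 53.6403 dBW

53.6403 dBW


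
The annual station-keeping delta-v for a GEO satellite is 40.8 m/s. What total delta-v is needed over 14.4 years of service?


dV = rate * years = 40.8 * 14.4
dV = 587.5200 m/s

587.5200 m/s


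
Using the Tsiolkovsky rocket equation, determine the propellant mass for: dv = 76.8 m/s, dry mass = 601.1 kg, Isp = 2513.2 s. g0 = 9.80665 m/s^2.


ve = Isp * g0 = 2513.2 * 9.80665 = 24646.072780 m/s
mass ratio = exp(dv/ve) = exp(76.8/24646.072780) = 1.00312098
m_prop = m_dry * (mr - 1) = 601.1 * (1.00312098 - 1)
m_prop = 1.8760 kg

1.8760 kg


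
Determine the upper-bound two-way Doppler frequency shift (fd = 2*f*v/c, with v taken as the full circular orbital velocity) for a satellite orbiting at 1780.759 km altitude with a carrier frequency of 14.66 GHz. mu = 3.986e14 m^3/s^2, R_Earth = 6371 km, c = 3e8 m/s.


r = 8.151759e+06 m
v = sqrt(mu/r) = 6992.6692 m/s (worst-case radial velocity)
f = 14.66 GHz = 1.466e+10 Hz
fd = 2*f*v/c = 2*1.466e+10*6992.6692/3.0e+08
fd = 683416.8662 Hz

683416.8662 Hz


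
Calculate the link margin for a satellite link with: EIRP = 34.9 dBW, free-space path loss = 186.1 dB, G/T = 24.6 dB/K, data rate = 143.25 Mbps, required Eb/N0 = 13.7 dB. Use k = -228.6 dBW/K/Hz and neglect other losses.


C/N0 = EIRP - FSPL + G/T - k = 34.9 - 186.1 + 24.6 - (-228.6)
C/N0 = 102.0000 dB-Hz
R_b = 143.25 Mbps = 1.4325e+08 bps -> 10*log10(R_b) = 81.5609 dB-Hz
Eb/N0 = C/N0 - 10*log10(R_b) = 102.0000 - 81.5609 = 20.4391 dB
Margin = Eb/N0 - Eb/N0_req = 20.4391 - 13.7 = 6.7391 dB (link closes)

6.7391 dB


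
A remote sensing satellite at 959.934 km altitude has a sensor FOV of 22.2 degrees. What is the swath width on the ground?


FOV = 22.2 deg = 0.3874631 rad
swath = 2 * alt * tan(FOV/2) = 2 * 959.934 * tan(0.1937315)
swath = 2 * 959.934 * 0.1961922
swath = 376.6631 km

376.6631 km


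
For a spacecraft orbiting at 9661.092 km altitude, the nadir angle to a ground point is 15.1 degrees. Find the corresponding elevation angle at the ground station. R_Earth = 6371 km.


r = R_E + alt = 16032.0920 km
Law of sines in the satellite / Earth-center / ground-point triangle:
  sin(nadir)/R_E = sin(90 + el)/r  =>  cos(el) = (r/R_E)*sin(nadir)
cos(el) = (16032.0920 / 6371.0000) * sin(15.1 deg) = 0.6555379
el = arccos(0.6555379) = 49.0395 deg
(Earth-central angle = 90 - nadir - el = 25.8605 deg)

49.0395 degrees


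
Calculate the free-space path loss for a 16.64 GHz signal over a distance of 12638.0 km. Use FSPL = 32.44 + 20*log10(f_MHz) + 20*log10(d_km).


f = 16.64 GHz = 16640.0000 MHz
d = 12638.0 km
FSPL = 32.44 + 20*log10(16640.0000) + 20*log10(12638.0)
FSPL = 32.44 + 84.4231 + 82.0336
FSPL = 198.8966 dB

198.8966 dB


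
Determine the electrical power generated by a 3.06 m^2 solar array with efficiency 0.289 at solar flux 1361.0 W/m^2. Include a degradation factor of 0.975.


P = area * eta * S * degradation
P = 3.06 * 0.289 * 1361.0 * 0.975
P = 1173.4971 W

1173.4971 W


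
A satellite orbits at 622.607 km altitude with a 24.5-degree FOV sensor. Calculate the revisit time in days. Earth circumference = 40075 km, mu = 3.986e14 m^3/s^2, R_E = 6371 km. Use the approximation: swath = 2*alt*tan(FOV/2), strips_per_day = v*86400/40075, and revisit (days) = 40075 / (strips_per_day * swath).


swath = 2*622.607*tan(0.2138028) = 270.3625 km
v = sqrt(mu/r) = 7549.4973 m/s = 7.5495 km/s
strips/day = v*86400/40075 = 7.5495*86400/40075 = 16.2764
coverage/day = strips * swath = 16.2764 * 270.3625 = 4400.5265 km
revisit = 40075 / 4400.5265 = 9.1069 days

9.1069 days


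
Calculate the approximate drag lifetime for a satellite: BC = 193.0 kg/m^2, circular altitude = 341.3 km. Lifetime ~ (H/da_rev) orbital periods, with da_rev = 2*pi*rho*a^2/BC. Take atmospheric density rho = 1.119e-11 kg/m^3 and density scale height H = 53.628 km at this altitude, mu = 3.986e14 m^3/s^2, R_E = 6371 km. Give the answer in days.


a = R_E + alt = 6712.3000 km = 6.7123e+06 m
da_rev = 2*pi*rho*a^2/BC = 2*pi*1.119e-11*(6.7123e+06)^2/193.0 = 16.413279 m per revolution
N = H/da_rev = 53628.0000 m / 16.413279 m = 3267.3544 revolutions
P = 2*pi*sqrt(a^3/mu) = 5472.9094 s
lifetime = N*P = 3267.3544 * 5472.9094 = 1.7881934e+07 s = 206.9668 days

206.9668 days


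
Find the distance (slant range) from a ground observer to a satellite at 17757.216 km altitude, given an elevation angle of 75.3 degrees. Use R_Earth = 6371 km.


h = 17757.216 km, el = 75.3 deg
d = -R_E*sin(el) + sqrt((R_E*sin(el))^2 + 2*R_E*h + h^2)
d = -6371.0000*sin(1.3142) + sqrt((6371.0000*0.9672678)^2 + 2*6371.0000*17757.216 + 17757.216^2)
d = 17911.5296 km

17911.5296 km


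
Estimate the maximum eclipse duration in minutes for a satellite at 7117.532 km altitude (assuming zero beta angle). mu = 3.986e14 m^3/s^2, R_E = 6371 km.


r = 13488.5320 km
T = 259.8406 min
Eclipse fraction = arcsin(R_E/r)/pi = arcsin(6371.0000/13488.5320)/pi
= arcsin(0.4723272)/pi = 0.1565859
Eclipse duration = 0.1565859 * 259.8406 = 40.6874 min

40.6874 minutes


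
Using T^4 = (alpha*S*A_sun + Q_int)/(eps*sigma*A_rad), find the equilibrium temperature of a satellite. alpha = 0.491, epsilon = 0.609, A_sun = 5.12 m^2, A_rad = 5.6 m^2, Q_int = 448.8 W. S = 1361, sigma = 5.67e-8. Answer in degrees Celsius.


Numerator = alpha*S*A_sun + Q_int = 0.491*1361*5.12 + 448.8 = 3870.2451 W
Denominator = eps*sigma*A_rad = 0.609*5.67e-8*5.6 = 1.9336968e-07 W/K^4
T^4 = 2.0014746e+10 K^4
T = 376.1296 K = 102.9796 C

102.9796 degrees Celsius


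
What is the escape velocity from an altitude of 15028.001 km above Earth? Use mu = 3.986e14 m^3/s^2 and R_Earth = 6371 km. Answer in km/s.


r = 6371.0 + 15028.001 = 21399.0010 km = 2.1399001e+07 m
v_esc = sqrt(2*mu/r) = sqrt(2*3.986e14 / 2.1399001e+07)
v_esc = 6103.6117 m/s = 6.1036 km/s

6.1036 km/s


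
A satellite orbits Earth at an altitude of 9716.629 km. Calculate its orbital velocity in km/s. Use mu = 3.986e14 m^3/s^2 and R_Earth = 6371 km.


r = R_E + alt = 6371.0 + 9716.629 = 16087.6290 km = 1.6087629e+07 m
v = sqrt(mu/r) = sqrt(3.986e14 / 1.6087629e+07) = 4977.6302 m/s = 4.9776 km/s

4.9776 km/s


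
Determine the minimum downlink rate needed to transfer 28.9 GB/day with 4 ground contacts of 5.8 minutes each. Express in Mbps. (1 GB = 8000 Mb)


total contact time = 4 * 5.8 * 60 = 1392.0000 s
data = 28.9 GB = 231200.0000 Mb
rate = 231200.0000 / 1392.0000 = 166.0920 Mbps

166.0920 Mbps


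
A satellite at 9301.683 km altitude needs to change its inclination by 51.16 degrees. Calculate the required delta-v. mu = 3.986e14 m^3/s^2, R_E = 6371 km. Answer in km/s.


r = 15672.6830 km = 1.5672683e+07 m
V = sqrt(mu/r) = 5043.0929 m/s
di = 51.16 deg = 0.8929104 rad
dV = 2*V*sin(di/2) = 2*5043.0929*sin(0.4464552)
dV = 4354.9218 m/s = 4.3549 km/s

4.3549 km/s


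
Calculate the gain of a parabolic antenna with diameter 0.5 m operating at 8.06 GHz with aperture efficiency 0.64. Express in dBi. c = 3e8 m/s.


lambda = c/f = 3e8 / 8.06e+09 = 0.03722084 m
G = eta*(pi*D/lambda)^2 = 0.64*(pi*0.5/0.03722084)^2
G = 1139.8489 (linear)
G = 10*log10(1139.8489) = 30.5685 dBi

30.5685 dBi


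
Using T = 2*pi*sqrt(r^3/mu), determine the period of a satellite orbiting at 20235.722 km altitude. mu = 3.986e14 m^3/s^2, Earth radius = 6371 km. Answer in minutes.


r = 26606.7220 km = 2.6606722e+07 m
T = 2*pi*sqrt(r^3/mu) = 2*pi*sqrt(1.8835368e+22 / 3.986e14)
T = 43191.4992 s = 719.8583 min

719.8583 minutes


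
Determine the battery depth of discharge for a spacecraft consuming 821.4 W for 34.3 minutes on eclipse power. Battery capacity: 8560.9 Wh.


E_used = P * t / 60 = 821.4 * 34.3 / 60 = 469.5670 Wh
DOD = E_used / E_total * 100 = 469.5670 / 8560.9 * 100
DOD = 5.4850 %

5.4850 %


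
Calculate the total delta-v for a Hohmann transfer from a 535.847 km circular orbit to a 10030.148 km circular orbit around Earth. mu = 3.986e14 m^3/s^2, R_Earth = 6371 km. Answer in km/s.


r1 = 6906.8470 km = 6.906847e+06 m
r2 = 16401.1480 km = 1.6401148e+07 m
dv1 = sqrt(mu/r1)*(sqrt(2*r2/(r1+r2)) - 1) = 1415.3840 m/s
dv2 = sqrt(mu/r2)*(1 - sqrt(2*r1/(r1+r2))) = 1134.6312 m/s
total dv = |dv1| + |dv2| = 1415.3840 + 1134.6312 = 2550.0152 m/s = 2.5500 km/s

2.5500 km/s


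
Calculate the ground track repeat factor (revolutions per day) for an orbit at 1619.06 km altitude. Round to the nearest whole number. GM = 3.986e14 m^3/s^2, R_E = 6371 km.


r = 7.99006e+06 m
T = 2*pi*sqrt(r^3/mu) = 7107.8177 s = 118.4636 min
revs/day = 1440 / 118.4636 = 12.1556
Rounded: 12 revolutions per day

12 revolutions per day


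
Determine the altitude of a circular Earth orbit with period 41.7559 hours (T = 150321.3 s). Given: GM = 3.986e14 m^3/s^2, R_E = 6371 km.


T = 150321.3 s
r = (mu*T^2/(4*pi^2))^(1/3) = (3.986e14 * 150321.3^2 / (4*pi^2))^(1/3)
r = 6.1104454e+07 m = 61104.4540 km
alt = r - R_E = 61104.4540 - 6371 = 54733.4540 km

54733.4540 km


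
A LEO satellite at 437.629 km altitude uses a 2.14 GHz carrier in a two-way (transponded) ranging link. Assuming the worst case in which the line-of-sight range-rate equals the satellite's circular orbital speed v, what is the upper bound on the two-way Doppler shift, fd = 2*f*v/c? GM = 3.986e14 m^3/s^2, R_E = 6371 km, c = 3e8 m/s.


r = 6.808629e+06 m
v = sqrt(mu/r) = 7651.3631 m/s (worst-case radial velocity)
f = 2.14 GHz = 2.14e+09 Hz
fd = 2*f*v/c = 2*2.14e+09*7651.3631/3.0e+08
fd = 109159.4469 Hz

109159.4469 Hz


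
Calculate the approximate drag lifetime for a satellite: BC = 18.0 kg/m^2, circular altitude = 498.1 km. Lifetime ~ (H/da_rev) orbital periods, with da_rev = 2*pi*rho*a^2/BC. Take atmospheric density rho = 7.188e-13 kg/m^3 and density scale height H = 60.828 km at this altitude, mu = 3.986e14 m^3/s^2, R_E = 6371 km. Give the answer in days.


a = R_E + alt = 6869.1000 km = 6.8691e+06 m
da_rev = 2*pi*rho*a^2/BC = 2*pi*7.188e-13*(6.8691e+06)^2/18.0 = 11.839002 m per revolution
N = H/da_rev = 60828.0000 m / 11.839002 m = 5137.9329 revolutions
P = 2*pi*sqrt(a^3/mu) = 5665.7966 s
lifetime = N*P = 5137.9329 * 5665.7966 = 2.9110483e+07 s = 336.9269 days

336.9269 days


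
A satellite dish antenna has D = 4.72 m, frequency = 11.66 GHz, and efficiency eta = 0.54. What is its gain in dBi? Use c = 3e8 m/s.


lambda = c/f = 3e8 / 1.166e+10 = 0.02572899 m
G = eta*(pi*D/lambda)^2 = 0.54*(pi*4.72/0.02572899)^2
G = 179362.6839 (linear)
G = 10*log10(179362.6839) = 52.5373 dBi

52.5373 dBi


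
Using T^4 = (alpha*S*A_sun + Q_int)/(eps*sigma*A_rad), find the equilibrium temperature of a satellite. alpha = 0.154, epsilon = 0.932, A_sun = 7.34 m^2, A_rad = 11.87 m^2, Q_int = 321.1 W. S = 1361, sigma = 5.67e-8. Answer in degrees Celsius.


Numerator = alpha*S*A_sun + Q_int = 0.154*1361*7.34 + 321.1 = 1859.5200 W
Denominator = eps*sigma*A_rad = 0.932*5.67e-8*11.87 = 6.2726303e-07 W/K^4
T^4 = 2.9644979e+09 K^4
T = 233.3392 K = -39.8108 C

-39.8108 degrees Celsius


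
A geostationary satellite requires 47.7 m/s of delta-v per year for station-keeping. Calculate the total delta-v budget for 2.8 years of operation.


dV = rate * years = 47.7 * 2.8
dV = 133.5600 m/s

133.5600 m/s


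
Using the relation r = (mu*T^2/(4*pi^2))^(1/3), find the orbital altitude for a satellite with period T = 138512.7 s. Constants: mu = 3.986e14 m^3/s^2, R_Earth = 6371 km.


T = 138512.7 s
r = (mu*T^2/(4*pi^2))^(1/3) = (3.986e14 * 138512.7^2 / (4*pi^2))^(1/3)
r = 5.7860953e+07 m = 57860.9530 km
alt = r - R_E = 57860.9530 - 6371 = 51489.9530 km

51489.9530 km


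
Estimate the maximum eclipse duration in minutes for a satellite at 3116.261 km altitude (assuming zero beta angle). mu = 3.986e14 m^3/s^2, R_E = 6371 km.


r = 9487.2610 km
T = 153.2750 min
Eclipse fraction = arcsin(R_E/r)/pi = arcsin(6371.0000/9487.2610)/pi
= arcsin(0.6715321)/pi = 0.2343634
Eclipse duration = 0.2343634 * 153.2750 = 35.9221 min

35.9221 minutes


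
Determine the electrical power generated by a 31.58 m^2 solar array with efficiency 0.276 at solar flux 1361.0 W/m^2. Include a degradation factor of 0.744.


P = area * eta * S * degradation
P = 31.58 * 0.276 * 1361.0 * 0.744
P = 8825.7632 W

8825.7632 W


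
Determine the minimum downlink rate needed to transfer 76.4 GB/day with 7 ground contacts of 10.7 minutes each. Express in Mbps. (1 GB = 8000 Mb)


total contact time = 7 * 10.7 * 60 = 4494.0000 s
data = 76.4 GB = 611200.0000 Mb
rate = 611200.0000 / 4494.0000 = 136.0036 Mbps

136.0036 Mbps


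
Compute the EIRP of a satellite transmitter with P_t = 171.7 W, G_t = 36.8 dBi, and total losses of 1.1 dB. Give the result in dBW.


Pt = 171.7 W = 22.3477 dBW
EIRP = Pt_dBW + Gt - losses = 22.3477 + 36.8 - 1.1 = 58.0477 dBW

58.0477 dBW


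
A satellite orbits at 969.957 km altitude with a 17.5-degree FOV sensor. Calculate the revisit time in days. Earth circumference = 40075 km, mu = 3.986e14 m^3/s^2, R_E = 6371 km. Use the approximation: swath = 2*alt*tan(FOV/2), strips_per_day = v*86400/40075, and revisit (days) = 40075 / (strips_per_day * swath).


swath = 2*969.957*tan(0.1527163) = 298.5813 km
v = sqrt(mu/r) = 7368.7243 m/s = 7.3687 km/s
strips/day = v*86400/40075 = 7.3687*86400/40075 = 15.8867
coverage/day = strips * swath = 15.8867 * 298.5813 = 4743.4590 km
revisit = 40075 / 4743.4590 = 8.4485 days

8.4485 days


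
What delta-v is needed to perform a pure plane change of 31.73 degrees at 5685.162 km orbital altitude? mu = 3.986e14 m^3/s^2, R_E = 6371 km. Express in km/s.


r = 12056.1620 km = 1.2056162e+07 m
V = sqrt(mu/r) = 5749.9505 m/s
di = 31.73 deg = 0.553793 rad
dV = 2*V*sin(di/2) = 2*5749.9505*sin(0.2768965)
dV = 3143.7472 m/s = 3.1437 km/s

3.1437 km/s


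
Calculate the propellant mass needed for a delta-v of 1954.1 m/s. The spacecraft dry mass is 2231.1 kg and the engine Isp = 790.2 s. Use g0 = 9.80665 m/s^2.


ve = Isp * g0 = 790.2 * 9.80665 = 7749.214830 m/s
mass ratio = exp(dv/ve) = exp(1954.1/7749.214830) = 1.28681154
m_prop = m_dry * (mr - 1) = 2231.1 * (1.28681154 - 1)
m_prop = 639.9052 kg

639.9052 kg


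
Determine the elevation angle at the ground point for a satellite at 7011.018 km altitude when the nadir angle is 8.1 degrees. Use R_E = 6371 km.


r = R_E + alt = 13382.0180 km
Law of sines in the satellite / Earth-center / ground-point triangle:
  sin(nadir)/R_E = sin(90 + el)/r  =>  cos(el) = (r/R_E)*sin(nadir)
cos(el) = (13382.0180 / 6371.0000) * sin(8.1 deg) = 0.2959571
el = arccos(0.2959571) = 72.7851 deg
(Earth-central angle = 90 - nadir - el = 9.1149 deg)

72.7851 degrees


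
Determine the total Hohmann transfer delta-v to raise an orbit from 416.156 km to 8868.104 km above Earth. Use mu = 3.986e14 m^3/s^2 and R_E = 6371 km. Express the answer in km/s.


r1 = 6787.1560 km = 6.787156e+06 m
r2 = 15239.1040 km = 1.5239104e+07 m
dv1 = sqrt(mu/r1)*(sqrt(2*r2/(r1+r2)) - 1) = 1351.1969 m/s
dv2 = sqrt(mu/r2)*(1 - sqrt(2*r1/(r1+r2))) = 1099.4069 m/s
total dv = |dv1| + |dv2| = 1351.1969 + 1099.4069 = 2450.6039 m/s = 2.4506 km/s

2.4506 km/s


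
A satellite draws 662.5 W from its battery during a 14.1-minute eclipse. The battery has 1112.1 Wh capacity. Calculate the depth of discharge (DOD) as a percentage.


E_used = P * t / 60 = 662.5 * 14.1 / 60 = 155.6875 Wh
DOD = E_used / E_total * 100 = 155.6875 / 1112.1 * 100
DOD = 13.9994 %

13.9994 %


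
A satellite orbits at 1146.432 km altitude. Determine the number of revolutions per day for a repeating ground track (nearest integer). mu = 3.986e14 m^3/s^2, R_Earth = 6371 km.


r = 7.517432e+06 m
T = 2*pi*sqrt(r^3/mu) = 6486.5756 s = 108.1096 min
revs/day = 1440 / 108.1096 = 13.3198
Rounded: 13 revolutions per day

13 revolutions per day


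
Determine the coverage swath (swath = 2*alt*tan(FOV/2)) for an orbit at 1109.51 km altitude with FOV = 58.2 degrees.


FOV = 58.2 deg = 1.0158 rad
swath = 2 * alt * tan(FOV/2) = 2 * 1109.51 * tan(0.5078908)
swath = 2 * 1109.51 * 0.5565929
swath = 1235.0907 km

1235.0907 km


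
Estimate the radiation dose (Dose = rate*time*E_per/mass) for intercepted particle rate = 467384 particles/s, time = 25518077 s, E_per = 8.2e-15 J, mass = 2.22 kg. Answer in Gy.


Total energy deposited = rate * time * E_per
  = 467384 * 25518077 * 8.2e-15 = 0.09779928 J
Dose = E_total / mass = 0.09779928 / 2.22
Dose = 0.04405373 Gy

0.0441 Gy


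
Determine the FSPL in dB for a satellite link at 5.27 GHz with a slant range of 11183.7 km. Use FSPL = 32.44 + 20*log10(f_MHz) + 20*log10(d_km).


f = 5.27 GHz = 5270.0000 MHz
d = 11183.7 km
FSPL = 32.44 + 20*log10(5270.0000) + 20*log10(11183.7)
FSPL = 32.44 + 74.4362 + 80.9717
FSPL = 187.8479 dB

187.8479 dB


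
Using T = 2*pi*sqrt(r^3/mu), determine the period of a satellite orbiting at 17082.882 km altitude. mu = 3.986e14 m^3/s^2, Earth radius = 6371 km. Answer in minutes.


r = 23453.8820 km = 2.3453882e+07 m
T = 2*pi*sqrt(r^3/mu) = 2*pi*sqrt(1.2901619e+22 / 3.986e14)
T = 35746.4835 s = 595.7747 min

595.7747 minutes


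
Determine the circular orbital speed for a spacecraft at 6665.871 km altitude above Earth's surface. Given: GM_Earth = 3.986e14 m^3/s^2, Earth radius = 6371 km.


r = R_E + alt = 6371.0 + 6665.871 = 13036.8710 km = 1.3036871e+07 m
v = sqrt(mu/r) = sqrt(3.986e14 / 1.3036871e+07) = 5529.4504 m/s = 5.5295 km/s

5.5295 km/s


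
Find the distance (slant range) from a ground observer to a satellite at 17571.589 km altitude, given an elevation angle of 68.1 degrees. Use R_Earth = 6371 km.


h = 17571.589 km, el = 68.1 deg
d = -R_E*sin(el) + sqrt((R_E*sin(el))^2 + 2*R_E*h + h^2)
d = -6371.0000*sin(1.1886) + sqrt((6371.0000*0.9278363)^2 + 2*6371.0000*17571.589 + 17571.589^2)
d = 17913.1281 km

17913.1281 km


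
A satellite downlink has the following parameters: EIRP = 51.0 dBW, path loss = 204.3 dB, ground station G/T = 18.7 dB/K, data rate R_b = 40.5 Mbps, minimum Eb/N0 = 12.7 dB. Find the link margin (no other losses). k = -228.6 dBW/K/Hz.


C/N0 = EIRP - FSPL + G/T - k = 51.0 - 204.3 + 18.7 - (-228.6)
C/N0 = 94.0000 dB-Hz
R_b = 40.5 Mbps = 4.05e+07 bps -> 10*log10(R_b) = 76.0746 dB-Hz
Eb/N0 = C/N0 - 10*log10(R_b) = 94.0000 - 76.0746 = 17.9254 dB
Margin = Eb/N0 - Eb/N0_req = 17.9254 - 12.7 = 5.2254 dB (link closes)

5.2254 dB


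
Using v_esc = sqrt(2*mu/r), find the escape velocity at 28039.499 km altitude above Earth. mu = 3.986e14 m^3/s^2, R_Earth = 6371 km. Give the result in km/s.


r = 6371.0 + 28039.499 = 34410.4990 km = 3.4410499e+07 m
v_esc = sqrt(2*mu/r) = sqrt(2*3.986e14 / 3.4410499e+07)
v_esc = 4813.2471 m/s = 4.8132 km/s

4.8132 km/s


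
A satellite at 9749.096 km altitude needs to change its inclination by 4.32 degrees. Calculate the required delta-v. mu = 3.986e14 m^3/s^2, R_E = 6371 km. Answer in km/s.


r = 16120.0960 km = 1.6120096e+07 m
V = sqrt(mu/r) = 4972.6150 m/s
di = 4.32 deg = 0.07539822 rad
dV = 2*V*sin(di/2) = 2*4972.6150*sin(0.03769911)
dV = 374.8375 m/s = 0.3748375 km/s

0.3748 km/s


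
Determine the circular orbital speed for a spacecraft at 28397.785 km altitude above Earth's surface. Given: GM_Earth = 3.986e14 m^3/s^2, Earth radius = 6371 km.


r = R_E + alt = 6371.0 + 28397.785 = 34768.7850 km = 3.4768785e+07 m
v = sqrt(mu/r) = sqrt(3.986e14 / 3.4768785e+07) = 3385.8981 m/s = 3.3859 km/s

3.3859 km/s


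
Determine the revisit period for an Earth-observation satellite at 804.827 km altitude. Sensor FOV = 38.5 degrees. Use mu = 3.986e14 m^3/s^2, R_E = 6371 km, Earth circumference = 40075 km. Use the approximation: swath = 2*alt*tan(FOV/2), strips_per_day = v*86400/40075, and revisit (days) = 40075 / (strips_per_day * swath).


swath = 2*804.827*tan(0.3359759) = 562.1163 km
v = sqrt(mu/r) = 7453.0265 m/s = 7.4530 km/s
strips/day = v*86400/40075 = 7.4530*86400/40075 = 16.0684
coverage/day = strips * swath = 16.0684 * 562.1163 = 9032.3153 km
revisit = 40075 / 9032.3153 = 4.4368 days

4.4368 days


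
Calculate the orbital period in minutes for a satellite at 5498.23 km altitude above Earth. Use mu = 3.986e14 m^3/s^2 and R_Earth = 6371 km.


r = 11869.2300 km = 1.186923e+07 m
T = 2*pi*sqrt(r^3/mu) = 2*pi*sqrt(1.6721208e+21 / 3.986e14)
T = 12869.0071 s = 214.4835 min

214.4835 minutes


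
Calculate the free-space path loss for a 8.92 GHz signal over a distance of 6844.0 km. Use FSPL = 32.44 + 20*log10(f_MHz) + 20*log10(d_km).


f = 8.92 GHz = 8920.0000 MHz
d = 6844.0 km
FSPL = 32.44 + 20*log10(8920.0000) + 20*log10(6844.0)
FSPL = 32.44 + 79.0073 + 76.7062
FSPL = 188.1535 dB

188.1535 dB


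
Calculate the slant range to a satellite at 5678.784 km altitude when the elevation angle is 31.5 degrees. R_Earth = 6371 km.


h = 5678.784 km, el = 31.5 deg
d = -R_E*sin(el) + sqrt((R_E*sin(el))^2 + 2*R_E*h + h^2)
d = -6371.0000*sin(0.5497787) + sqrt((6371.0000*0.5224986)^2 + 2*6371.0000*5678.784 + 5678.784^2)
d = 7427.0353 km

7427.0353 km


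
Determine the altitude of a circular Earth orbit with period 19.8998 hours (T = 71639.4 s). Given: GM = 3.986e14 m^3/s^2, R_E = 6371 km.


T = 71639.4 s
r = (mu*T^2/(4*pi^2))^(1/3) = (3.986e14 * 71639.4^2 / (4*pi^2))^(1/3)
r = 3.7281537e+07 m = 37281.5373 km
alt = r - R_E = 37281.5373 - 6371 = 30910.5373 km

30910.5373 km


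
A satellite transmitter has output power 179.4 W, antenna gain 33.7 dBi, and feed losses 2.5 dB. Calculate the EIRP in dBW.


Pt = 179.4 W = 22.5382 dBW
EIRP = Pt_dBW + Gt - losses = 22.5382 + 33.7 - 2.5 = 53.7382 dBW

53.7382 dBW


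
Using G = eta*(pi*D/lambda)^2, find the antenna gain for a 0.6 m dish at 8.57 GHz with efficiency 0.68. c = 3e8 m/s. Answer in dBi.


lambda = c/f = 3e8 / 8.57e+09 = 0.03500583 m
G = eta*(pi*D/lambda)^2 = 0.68*(pi*0.6/0.03500583)^2
G = 1971.6521 (linear)
G = 10*log10(1971.6521) = 32.9483 dBi

32.9483 dBi


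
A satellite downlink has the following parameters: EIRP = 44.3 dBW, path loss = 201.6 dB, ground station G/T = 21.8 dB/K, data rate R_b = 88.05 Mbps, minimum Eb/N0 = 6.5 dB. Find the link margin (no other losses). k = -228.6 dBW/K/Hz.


C/N0 = EIRP - FSPL + G/T - k = 44.3 - 201.6 + 21.8 - (-228.6)
C/N0 = 93.1000 dB-Hz
R_b = 88.05 Mbps = 8.805e+07 bps -> 10*log10(R_b) = 79.4473 dB-Hz
Eb/N0 = C/N0 - 10*log10(R_b) = 93.1000 - 79.4473 = 13.6527 dB
Margin = Eb/N0 - Eb/N0_req = 13.6527 - 6.5 = 7.1527 dB (link closes)

7.1527 dB


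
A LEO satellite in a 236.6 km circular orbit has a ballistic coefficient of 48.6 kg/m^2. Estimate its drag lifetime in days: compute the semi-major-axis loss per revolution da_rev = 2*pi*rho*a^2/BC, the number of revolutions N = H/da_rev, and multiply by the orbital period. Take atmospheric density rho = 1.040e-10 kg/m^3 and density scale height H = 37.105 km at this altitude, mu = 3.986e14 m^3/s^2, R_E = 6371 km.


a = R_E + alt = 6607.6000 km = 6.6076e+06 m
da_rev = 2*pi*rho*a^2/BC = 2*pi*1.040e-10*(6.6076e+06)^2/48.6 = 587.035584 m per revolution
N = H/da_rev = 37105.0000 m / 587.035584 m = 63.2074 revolutions
P = 2*pi*sqrt(a^3/mu) = 5345.3585 s
lifetime = N*P = 63.2074 * 5345.3585 = 337866.2771 s = 3.9105 days

3.9105 days


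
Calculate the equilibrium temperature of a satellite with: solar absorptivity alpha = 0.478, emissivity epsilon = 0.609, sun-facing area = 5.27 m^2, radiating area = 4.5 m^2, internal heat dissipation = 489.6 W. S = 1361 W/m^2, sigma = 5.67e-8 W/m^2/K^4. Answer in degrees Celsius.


Numerator = alpha*S*A_sun + Q_int = 0.478*1361*5.27 + 489.6 = 3918.0407 W
Denominator = eps*sigma*A_rad = 0.609*5.67e-8*4.5 = 1.5538635e-07 W/K^4
T^4 = 2.5214832e+10 K^4
T = 398.4869 K = 125.3369 C

125.3369 degrees Celsius


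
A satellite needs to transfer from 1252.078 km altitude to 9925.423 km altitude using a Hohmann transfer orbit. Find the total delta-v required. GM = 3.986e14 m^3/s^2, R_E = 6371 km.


r1 = 7623.0780 km = 7.623078e+06 m
r2 = 16296.4230 km = 1.6296423e+07 m
dv1 = sqrt(mu/r1)*(sqrt(2*r2/(r1+r2)) - 1) = 1209.8110 m/s
dv2 = sqrt(mu/r2)*(1 - sqrt(2*r1/(r1+r2))) = 997.1902 m/s
total dv = |dv1| + |dv2| = 1209.8110 + 997.1902 = 2207.0012 m/s = 2.2070 km/s

2.2070 km/s


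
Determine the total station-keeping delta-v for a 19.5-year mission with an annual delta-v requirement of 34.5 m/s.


dV = rate * years = 34.5 * 19.5
dV = 672.7500 m/s

672.7500 m/s


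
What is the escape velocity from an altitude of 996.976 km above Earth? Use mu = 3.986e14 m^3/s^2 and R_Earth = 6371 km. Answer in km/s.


r = 6371.0 + 996.976 = 7367.9760 km = 7.367976e+06 m
v_esc = sqrt(2*mu/r) = sqrt(2*3.986e14 / 7.367976e+06)
v_esc = 10401.8250 m/s = 10.4018 km/s

10.4018 km/s


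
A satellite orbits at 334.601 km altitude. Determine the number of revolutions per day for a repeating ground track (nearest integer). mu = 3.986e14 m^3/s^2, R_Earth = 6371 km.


r = 6.705601e+06 m
T = 2*pi*sqrt(r^3/mu) = 5464.7184 s = 91.0786 min
revs/day = 1440 / 91.0786 = 15.8105
Rounded: 16 revolutions per day

16 revolutions per day


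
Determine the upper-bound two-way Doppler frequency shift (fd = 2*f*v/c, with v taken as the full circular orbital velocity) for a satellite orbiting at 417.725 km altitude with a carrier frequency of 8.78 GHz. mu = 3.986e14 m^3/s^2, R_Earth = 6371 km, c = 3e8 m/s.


r = 6.788725e+06 m
v = sqrt(mu/r) = 7662.5715 m/s (worst-case radial velocity)
f = 8.78 GHz = 8.78e+09 Hz
fd = 2*f*v/c = 2*8.78e+09*7662.5715/3.0e+08
fd = 448515.8507 Hz

448515.8507 Hz


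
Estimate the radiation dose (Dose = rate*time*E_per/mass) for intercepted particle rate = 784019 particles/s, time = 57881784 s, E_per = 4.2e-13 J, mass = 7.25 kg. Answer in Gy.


Total energy deposited = rate * time * E_per
  = 784019 * 57881784 * 4.2e-13 = 19.0598 J
Dose = E_total / mass = 19.0598 / 7.25
Dose = 2.6289 Gy

2.6289 Gy


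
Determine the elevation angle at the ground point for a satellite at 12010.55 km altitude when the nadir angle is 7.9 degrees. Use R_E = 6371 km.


r = R_E + alt = 18381.5500 km
Law of sines in the satellite / Earth-center / ground-point triangle:
  sin(nadir)/R_E = sin(90 + el)/r  =>  cos(el) = (r/R_E)*sin(nadir)
cos(el) = (18381.5500 / 6371.0000) * sin(7.9 deg) = 0.3965537
el = arccos(0.3965537) = 66.6371 deg
(Earth-central angle = 90 - nadir - el = 15.4629 deg)

66.6371 degrees


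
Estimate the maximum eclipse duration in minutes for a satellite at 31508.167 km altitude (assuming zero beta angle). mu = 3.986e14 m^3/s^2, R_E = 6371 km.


r = 37879.1670 km
T = 1222.8146 min
Eclipse fraction = arcsin(R_E/r)/pi = arcsin(6371.0000/37879.1670)/pi
= arcsin(0.1681927)/pi = 0.05379309
Eclipse duration = 0.05379309 * 1222.8146 = 65.7790 min

65.7790 minutes


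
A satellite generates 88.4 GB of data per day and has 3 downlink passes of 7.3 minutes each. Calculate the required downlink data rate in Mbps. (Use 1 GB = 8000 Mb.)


total contact time = 3 * 7.3 * 60 = 1314.0000 s
data = 88.4 GB = 707200.0000 Mb
rate = 707200.0000 / 1314.0000 = 538.2040 Mbps

538.2040 Mbps


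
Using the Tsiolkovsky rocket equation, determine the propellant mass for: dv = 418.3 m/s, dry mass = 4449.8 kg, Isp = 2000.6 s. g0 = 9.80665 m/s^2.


ve = Isp * g0 = 2000.6 * 9.80665 = 19619.183990 m/s
mass ratio = exp(dv/ve) = exp(418.3/19619.183990) = 1.02154988
m_prop = m_dry * (mr - 1) = 4449.8 * (1.02154988 - 1)
m_prop = 95.8927 kg

95.8927 kg


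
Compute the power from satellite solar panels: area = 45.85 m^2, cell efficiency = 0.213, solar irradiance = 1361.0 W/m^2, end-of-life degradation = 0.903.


P = area * eta * S * degradation
P = 45.85 * 0.213 * 1361.0 * 0.903
P = 12002.3094 W

12002.3094 W


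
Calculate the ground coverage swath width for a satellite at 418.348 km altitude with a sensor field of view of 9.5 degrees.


FOV = 9.5 deg = 0.1658063 rad
swath = 2 * alt * tan(FOV/2) = 2 * 418.348 * tan(0.08290314)
swath = 2 * 418.348 * 0.08309359
swath = 69.5241 km

69.5241 km


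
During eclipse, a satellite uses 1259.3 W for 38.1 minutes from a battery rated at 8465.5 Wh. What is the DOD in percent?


E_used = P * t / 60 = 1259.3 * 38.1 / 60 = 799.6555 Wh
DOD = E_used / E_total * 100 = 799.6555 / 8465.5 * 100
DOD = 9.4461 %

9.4461 %


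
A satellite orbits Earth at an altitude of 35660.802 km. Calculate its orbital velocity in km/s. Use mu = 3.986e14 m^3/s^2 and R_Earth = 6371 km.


r = R_E + alt = 6371.0 + 35660.802 = 42031.8020 km = 4.2031802e+07 m
v = sqrt(mu/r) = sqrt(3.986e14 / 4.2031802e+07) = 3079.4960 m/s = 3.0795 km/s

3.0795 km/s


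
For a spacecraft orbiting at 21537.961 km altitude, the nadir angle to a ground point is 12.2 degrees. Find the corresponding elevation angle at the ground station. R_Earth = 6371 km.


r = R_E + alt = 27908.9610 km
Law of sines in the satellite / Earth-center / ground-point triangle:
  sin(nadir)/R_E = sin(90 + el)/r  =>  cos(el) = (r/R_E)*sin(nadir)
cos(el) = (27908.9610 / 6371.0000) * sin(12.2 deg) = 0.9257347
el = arccos(0.9257347) = 22.2206 deg
(Earth-central angle = 90 - nadir - el = 55.5794 deg)

22.2206 degrees


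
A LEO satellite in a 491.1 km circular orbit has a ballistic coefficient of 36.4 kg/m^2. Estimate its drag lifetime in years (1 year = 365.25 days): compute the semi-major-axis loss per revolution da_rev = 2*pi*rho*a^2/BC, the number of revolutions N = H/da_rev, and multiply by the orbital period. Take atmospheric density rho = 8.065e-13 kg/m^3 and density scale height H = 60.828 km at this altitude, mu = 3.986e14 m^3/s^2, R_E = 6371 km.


a = R_E + alt = 6862.1000 km = 6.8621e+06 m
da_rev = 2*pi*rho*a^2/BC = 2*pi*8.065e-13*(6.8621e+06)^2/36.4 = 6.555366 m per revolution
N = H/da_rev = 60828.0000 m / 6.555366 m = 9279.1158 revolutions
P = 2*pi*sqrt(a^3/mu) = 5657.1382 s
lifetime = N*P = 9279.1158 * 5657.1382 = 5.249324e+07 s = 607.5607 days
years = 607.5607 / 365.25 = 1.6634 years

1.6634 years


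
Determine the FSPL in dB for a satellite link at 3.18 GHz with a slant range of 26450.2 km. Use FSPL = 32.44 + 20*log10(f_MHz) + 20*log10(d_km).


f = 3.18 GHz = 3180.0000 MHz
d = 26450.2 km
FSPL = 32.44 + 20*log10(3180.0000) + 20*log10(26450.2)
FSPL = 32.44 + 70.0485 + 88.4486
FSPL = 190.9371 dB

190.9371 dB


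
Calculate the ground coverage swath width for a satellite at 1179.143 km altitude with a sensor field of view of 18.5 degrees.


FOV = 18.5 deg = 0.3228859 rad
swath = 2 * alt * tan(FOV/2) = 2 * 1179.143 * tan(0.161443)
swath = 2 * 1179.143 * 0.1628603
swath = 384.0713 km

384.0713 km


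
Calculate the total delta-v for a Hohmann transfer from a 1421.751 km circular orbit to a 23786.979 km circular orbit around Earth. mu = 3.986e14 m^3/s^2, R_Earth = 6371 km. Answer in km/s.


r1 = 7792.7510 km = 7.792751e+06 m
r2 = 30157.9790 km = 3.0157979e+07 m
dv1 = sqrt(mu/r1)*(sqrt(2*r2/(r1+r2)) - 1) = 1864.3897 m/s
dv2 = sqrt(mu/r2)*(1 - sqrt(2*r1/(r1+r2))) = 1305.7325 m/s
total dv = |dv1| + |dv2| = 1864.3897 + 1305.7325 = 3170.1222 m/s = 3.1701 km/s

3.1701 km/s


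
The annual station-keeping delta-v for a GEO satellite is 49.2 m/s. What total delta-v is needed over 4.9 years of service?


dV = rate * years = 49.2 * 4.9
dV = 241.0800 m/s

241.0800 m/s


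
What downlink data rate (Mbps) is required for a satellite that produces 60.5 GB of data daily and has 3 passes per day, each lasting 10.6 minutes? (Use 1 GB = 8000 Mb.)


total contact time = 3 * 10.6 * 60 = 1908.0000 s
data = 60.5 GB = 484000.0000 Mb
rate = 484000.0000 / 1908.0000 = 253.6688 Mbps

253.6688 Mbps


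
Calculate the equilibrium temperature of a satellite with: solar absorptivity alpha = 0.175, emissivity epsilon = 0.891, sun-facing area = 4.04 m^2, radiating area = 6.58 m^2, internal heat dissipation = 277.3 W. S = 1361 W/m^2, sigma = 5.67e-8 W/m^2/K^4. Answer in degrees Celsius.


Numerator = alpha*S*A_sun + Q_int = 0.175*1361*4.04 + 277.3 = 1239.5270 W
Denominator = eps*sigma*A_rad = 0.891*5.67e-8*6.58 = 3.3241963e-07 W/K^4
T^4 = 3.7288021e+09 K^4
T = 247.1111 K = -26.0389 C

-26.0389 degrees Celsius


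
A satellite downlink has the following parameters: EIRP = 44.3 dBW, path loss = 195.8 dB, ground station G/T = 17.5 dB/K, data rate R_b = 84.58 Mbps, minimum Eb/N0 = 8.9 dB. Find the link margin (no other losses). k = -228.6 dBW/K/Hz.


C/N0 = EIRP - FSPL + G/T - k = 44.3 - 195.8 + 17.5 - (-228.6)
C/N0 = 94.6000 dB-Hz
R_b = 84.58 Mbps = 8.458e+07 bps -> 10*log10(R_b) = 79.2727 dB-Hz
Eb/N0 = C/N0 - 10*log10(R_b) = 94.6000 - 79.2727 = 15.3273 dB
Margin = Eb/N0 - Eb/N0_req = 15.3273 - 8.9 = 6.4273 dB (link closes)

6.4273 dB


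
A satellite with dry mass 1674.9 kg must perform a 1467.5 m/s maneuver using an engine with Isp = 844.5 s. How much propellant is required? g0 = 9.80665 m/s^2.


ve = Isp * g0 = 844.5 * 9.80665 = 8281.715925 m/s
mass ratio = exp(dv/ve) = exp(1467.5/8281.715925) = 1.19386695
m_prop = m_dry * (mr - 1) = 1674.9 * (1.19386695 - 1)
m_prop = 324.7078 kg

324.7078 kg


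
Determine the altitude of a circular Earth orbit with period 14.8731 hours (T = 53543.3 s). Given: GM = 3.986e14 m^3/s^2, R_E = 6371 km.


T = 53543.3 s
r = (mu*T^2/(4*pi^2))^(1/3) = (3.986e14 * 53543.3^2 / (4*pi^2))^(1/3)
r = 3.070407e+07 m = 30704.0696 km
alt = r - R_E = 30704.0696 - 6371 = 24333.0696 km

24333.0696 km


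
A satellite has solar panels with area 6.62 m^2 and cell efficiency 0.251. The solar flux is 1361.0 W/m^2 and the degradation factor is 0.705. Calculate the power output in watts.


P = area * eta * S * degradation
P = 6.62 * 0.251 * 1361.0 * 0.705
P = 1594.3327 W

1594.3327 W


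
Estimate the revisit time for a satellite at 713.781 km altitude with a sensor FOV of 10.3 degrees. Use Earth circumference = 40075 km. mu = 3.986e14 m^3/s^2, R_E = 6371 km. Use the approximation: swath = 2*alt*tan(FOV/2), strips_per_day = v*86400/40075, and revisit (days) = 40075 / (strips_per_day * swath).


swath = 2*713.781*tan(0.08988446) = 128.6623 km
v = sqrt(mu/r) = 7500.7628 m/s = 7.5008 km/s
strips/day = v*86400/40075 = 7.5008*86400/40075 = 16.1713
coverage/day = strips * swath = 16.1713 * 128.6623 = 2080.6403 km
revisit = 40075 / 2080.6403 = 19.2609 days

19.2609 days


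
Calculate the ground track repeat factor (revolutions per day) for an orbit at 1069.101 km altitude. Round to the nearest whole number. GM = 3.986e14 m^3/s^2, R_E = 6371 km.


r = 7.440101e+06 m
T = 2*pi*sqrt(r^3/mu) = 6386.7434 s = 106.4457 min
revs/day = 1440 / 106.4457 = 13.5280
Rounded: 14 revolutions per day

14 revolutions per day


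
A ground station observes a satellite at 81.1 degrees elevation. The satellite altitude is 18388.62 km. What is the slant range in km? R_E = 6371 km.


h = 18388.62 km, el = 81.1 deg
d = -R_E*sin(el) + sqrt((R_E*sin(el))^2 + 2*R_E*h + h^2)
d = -6371.0000*sin(1.4155) + sqrt((6371.0000*0.9879599)^2 + 2*6371.0000*18388.62 + 18388.62^2)
d = 18445.7008 km

18445.7008 km


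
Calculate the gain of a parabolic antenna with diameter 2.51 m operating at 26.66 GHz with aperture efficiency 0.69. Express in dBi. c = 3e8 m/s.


lambda = c/f = 3e8 / 2.666e+10 = 0.01125281 m
G = eta*(pi*D/lambda)^2 = 0.69*(pi*2.51/0.01125281)^2
G = 338823.9177 (linear)
G = 10*log10(338823.9177) = 55.2997 dBi

55.2997 dBi


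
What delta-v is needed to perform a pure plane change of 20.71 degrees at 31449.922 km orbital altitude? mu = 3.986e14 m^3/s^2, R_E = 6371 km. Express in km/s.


r = 37820.9220 km = 3.7820922e+07 m
V = sqrt(mu/r) = 3246.4042 m/s
di = 20.71 deg = 0.3614577 rad
dV = 2*V*sin(di/2) = 2*3246.4042*sin(0.1807288)
dV = 1167.0602 m/s = 1.1671 km/s

1.1671 km/s


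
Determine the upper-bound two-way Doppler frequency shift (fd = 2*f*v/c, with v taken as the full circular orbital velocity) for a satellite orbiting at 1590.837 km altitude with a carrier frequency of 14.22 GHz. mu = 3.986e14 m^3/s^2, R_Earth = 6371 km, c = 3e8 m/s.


r = 7.961837e+06 m
v = sqrt(mu/r) = 7075.5794 m/s (worst-case radial velocity)
f = 14.22 GHz = 1.422e+10 Hz
fd = 2*f*v/c = 2*1.422e+10*7075.5794/3.0e+08
fd = 670764.9229 Hz

670764.9229 Hz


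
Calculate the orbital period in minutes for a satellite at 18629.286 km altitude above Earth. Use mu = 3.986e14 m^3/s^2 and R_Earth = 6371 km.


r = 25000.2860 km = 2.5000286e+07 m
T = 2*pi*sqrt(r^3/mu) = 2*pi*sqrt(1.5625536e+22 / 3.986e14)
T = 39339.4865 s = 655.6581 min

655.6581 minutes


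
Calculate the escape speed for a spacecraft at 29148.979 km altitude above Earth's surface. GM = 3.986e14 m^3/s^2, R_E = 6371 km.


r = 6371.0 + 29148.979 = 35519.9790 km = 3.5519979e+07 m
v_esc = sqrt(2*mu/r) = sqrt(2*3.986e14 / 3.5519979e+07)
v_esc = 4737.4790 m/s = 4.7375 km/s

4.7375 km/s


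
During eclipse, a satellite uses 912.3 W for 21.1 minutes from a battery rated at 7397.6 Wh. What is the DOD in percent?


E_used = P * t / 60 = 912.3 * 21.1 / 60 = 320.8255 Wh
DOD = E_used / E_total * 100 = 320.8255 / 7397.6 * 100
DOD = 4.3369 %

4.3369 %


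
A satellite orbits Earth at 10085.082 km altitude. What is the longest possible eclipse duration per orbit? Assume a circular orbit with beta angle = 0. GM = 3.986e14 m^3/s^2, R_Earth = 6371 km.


r = 16456.0820 km
T = 350.1464 min
Eclipse fraction = arcsin(R_E/r)/pi = arcsin(6371.0000/16456.0820)/pi
= arcsin(0.3871517)/pi = 0.126541
Eclipse duration = 0.126541 * 350.1464 = 44.3079 min

44.3079 minutes


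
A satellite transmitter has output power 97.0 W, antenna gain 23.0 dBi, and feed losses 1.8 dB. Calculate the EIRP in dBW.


Pt = 97.0 W = 19.8677 dBW
EIRP = Pt_dBW + Gt - losses = 19.8677 + 23.0 - 1.8 = 41.0677 dBW

41.0677 dBW


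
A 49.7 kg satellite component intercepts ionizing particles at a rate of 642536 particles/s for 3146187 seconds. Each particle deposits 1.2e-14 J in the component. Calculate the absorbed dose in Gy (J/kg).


Total energy deposited = rate * time * E_per
  = 642536 * 3146187 * 1.2e-14 = 0.02425846 J
Dose = E_total / mass = 0.02425846 / 49.7
Dose = 4.8809781e-04 Gy

4.8810e-04 Gy
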